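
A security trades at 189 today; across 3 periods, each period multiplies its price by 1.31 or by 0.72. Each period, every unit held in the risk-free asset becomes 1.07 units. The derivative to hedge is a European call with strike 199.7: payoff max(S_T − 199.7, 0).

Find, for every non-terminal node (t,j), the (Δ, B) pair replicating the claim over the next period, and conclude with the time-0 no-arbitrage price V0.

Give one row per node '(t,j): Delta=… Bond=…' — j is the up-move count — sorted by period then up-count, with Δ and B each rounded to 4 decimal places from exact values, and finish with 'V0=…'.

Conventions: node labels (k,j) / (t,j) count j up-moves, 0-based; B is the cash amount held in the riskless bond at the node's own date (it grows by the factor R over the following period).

Arbitrage-free pricing uses the up-move probability p* = (R−d)/(u−d) = 0.5932, discounting each step at R = 1.07.
Expiry values: V(3,0)=0.0000, V(3,1)=0.0000, V(3,2)=33.8269, V(3,3)=225.1892
Node (2,0) S=97.9776: V=(p*·0.0000+(1−p*)·0.0000)/1.07=0.0000; Δ=(0.0000−0.0000)/(128.3507−70.5439)=0.0000; B=V−Δ·S=0.0000
Node (2,1) S=178.2648: V=(p*·33.8269+(1−p*)·0.0000)/1.07=18.7540; Δ=(33.8269−0.0000)/(233.5269−128.3507)=0.3216; B=V−Δ·S=-38.5797
Node (2,2) S=324.3429: V=(p*·225.1892+(1−p*)·33.8269)/1.07=137.7074; Δ=(225.1892−33.8269)/(424.8892−233.5269)=1.0000; B=V−Δ·S=-186.6355
Node (1,0) S=136.0800: V=(p*·18.7540+(1−p*)·0.0000)/1.07=10.3974; Δ=(18.7540−0.0000)/(178.2648−97.9776)=0.2336; B=V−Δ·S=-21.3890
Node (1,1) S=247.5900: V=(p*·137.7074+(1−p*)·18.7540)/1.07=83.4762; Δ=(137.7074−18.7540)/(324.3429−178.2648)=0.8143; B=V−Δ·S=-118.1396
Node (0,0) S=189.0000: V=(p*·83.4762+(1−p*)·10.3974)/1.07=50.2330; Δ=(83.4762−10.3974)/(247.5900−136.0800)=0.6554; B=V−Δ·S=-73.6294
Check: Δ(0,0)·S0 + B(0,0) = 50.2330 = V0.

(0,0): Delta=0.6554 Bond=-73.6294
(1,0): Delta=0.2336 Bond=-21.3890
(1,1): Delta=0.8143 Bond=-118.1396
(2,0): Delta=0.0000 Bond=0.0000
(2,1): Delta=0.3216 Bond=-38.5797
(2,2): Delta=1.0000 Bond=-186.6355
V0=50.2330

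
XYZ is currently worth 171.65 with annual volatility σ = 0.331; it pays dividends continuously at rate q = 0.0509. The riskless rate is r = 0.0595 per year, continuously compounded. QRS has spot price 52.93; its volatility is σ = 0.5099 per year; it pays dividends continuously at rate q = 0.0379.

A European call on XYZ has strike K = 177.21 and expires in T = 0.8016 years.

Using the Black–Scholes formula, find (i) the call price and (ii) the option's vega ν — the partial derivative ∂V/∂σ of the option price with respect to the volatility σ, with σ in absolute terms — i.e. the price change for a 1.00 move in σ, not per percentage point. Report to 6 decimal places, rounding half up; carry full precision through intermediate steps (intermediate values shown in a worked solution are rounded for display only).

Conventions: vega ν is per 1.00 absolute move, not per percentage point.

σ√T = 0.331·√0.8016 = 0.296351
d₁ = (ln(S/K) + (r−q+σ²/2)T) / (σ√T) = (ln(171.65/177.21) + (0.0595−0.0509+0.331²/2)·0.8016) / 0.296351 = (-0.031878 + 0.050806) / 0.296351 = 0.063870
d₂ = d₁ − σ√T = 0.063870 − 0.296351 = -0.232482
e^{−rT} = 0.953424
e^{−qT} = 0.960020
N(d₁) = 0.525463,  N(d₂) = 0.408082
Call price V = S·e^{−qT}·N(d₁) − K·e^{−rT}·N(d₂) = 86.589674 − 68.948032 = 17.641643
φ(d₁) = (1/√(2π))·e^{−d₁²/2} = 0.398129
ν = S·e^{−qT}·φ(d₁)·√T = 58.739071

price = 17.641643
ν = 58.739071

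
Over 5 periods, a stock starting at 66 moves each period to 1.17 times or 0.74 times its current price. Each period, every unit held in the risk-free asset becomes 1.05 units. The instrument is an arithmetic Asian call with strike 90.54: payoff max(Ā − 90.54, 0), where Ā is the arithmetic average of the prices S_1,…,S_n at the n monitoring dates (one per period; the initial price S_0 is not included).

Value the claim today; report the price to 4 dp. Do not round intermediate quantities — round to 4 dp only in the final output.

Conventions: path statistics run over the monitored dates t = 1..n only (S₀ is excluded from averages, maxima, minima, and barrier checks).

price = 3.1372

No-arbitrage gives p* = (R−d)/(u−d) = 0.7209: enumerate every path, weight its payoff by its p*-probability, and discount by R^5.
Enumerate all 2^5 = 32 price paths (U = up ×1.17, D = down ×0.74); each path with k up-moves has probability p*^k·(1−p*)^(5−k).
DDDDD: Ā=29.2326, payoff=0.0000, prob=0.001693
UDDDD: Ā=46.2191, payoff=0.0000, prob=0.004373
DUDDD: Ā=40.5431, payoff=0.0000, prob=0.004373
UUDDD: Ā=64.1019, payoff=0.0000, prob=0.011296
DDUDD: Ā=36.3429, payoff=0.0000, prob=0.004373
UDUDD: Ā=57.4610, payoff=0.0000, prob=0.011296
DUUDD: Ā=51.7850, payoff=0.0000, prob=0.011296
UUUDD: Ā=81.8763, payoff=0.0000, prob=0.029181
DDDUD: Ā=33.2347, payoff=0.0000, prob=0.004373
UDDUD: Ā=52.5467, payoff=0.0000, prob=0.011296
DUDUD: Ā=46.8707, payoff=0.0000, prob=0.011296
UUDUD: Ā=74.1064, payoff=0.0000, prob=0.029181
DDUUD: Ā=42.6705, payoff=0.0000, prob=0.011296
UDUUD: Ā=67.4655, payoff=0.0000, prob=0.029181
DUUUD: Ā=61.7895, payoff=0.0000, prob=0.029181
UUUUD: Ā=97.6942, payoff=7.1542, prob=0.075385
DDDDU: Ā=30.9346, payoff=0.0000, prob=0.004373
UDDDU: Ā=48.9102, payoff=0.0000, prob=0.011296
DUDDU: Ā=43.2342, payoff=0.0000, prob=0.011296
UUDDU: Ā=68.3567, payoff=0.0000, prob=0.029181
DDUDU: Ā=39.0339, payoff=0.0000, prob=0.011296
UDUDU: Ā=61.7158, payoff=0.0000, prob=0.029181
DUUDU: Ā=56.0398, payoff=0.0000, prob=0.029181
UUUDU: Ā=88.6035, payoff=0.0000, prob=0.075385
DDDUU: Ā=35.9257, payoff=0.0000, prob=0.011296
UDDUU: Ā=56.8015, payoff=0.0000, prob=0.029181
DUDUU: Ā=51.1255, payoff=0.0000, prob=0.029181
UUDUU: Ā=80.8336, payoff=0.0000, prob=0.075385
DDUUU: Ā=46.9253, payoff=0.0000, prob=0.029181
UDUUU: Ā=74.1927, payoff=0.0000, prob=0.075385
DUUUU: Ā=68.5167, payoff=0.0000, prob=0.075385
UUUUU: Ā=108.3304, payoff=17.7904, prob=0.194745
Price = Σ prob·payoff / R^5 = 4.003911 / 1.276282 = 3.1372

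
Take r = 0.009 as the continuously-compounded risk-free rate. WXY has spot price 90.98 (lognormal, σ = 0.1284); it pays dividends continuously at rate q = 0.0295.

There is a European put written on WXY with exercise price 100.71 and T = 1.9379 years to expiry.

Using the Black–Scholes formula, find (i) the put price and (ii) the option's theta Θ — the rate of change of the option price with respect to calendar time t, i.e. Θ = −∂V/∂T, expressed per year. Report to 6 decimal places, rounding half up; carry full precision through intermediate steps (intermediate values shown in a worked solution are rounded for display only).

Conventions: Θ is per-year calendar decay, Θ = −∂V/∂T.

price = 15.053363
Θ = -2.436706

σ√T = 0.1284·√1.9379 = 0.178744
d₁ = (ln(S/K) + (r−q+σ²/2)T) / (σ√T) = (ln(90.98/100.71) + (0.009−0.0295+0.1284²/2)·1.9379) / 0.178744 = (-0.101605 − 0.023752) / 0.178744 = -0.701327
d₂ = d₁ − σ√T = -0.701327 − 0.178744 = -0.880070
e^{−rT} = 0.982710
e^{−qT} = 0.944435
N(−d₁) = 0.758450,  N(−d₂) = 0.810589
Put price V = K·e^{−rT}·N(−d₂) − S·e^{−qT}·N(−d₁) = 80.223006 − 65.169642 = 15.053363
φ(d₁) = (1/√(2π))·e^{−d₁²/2} = 0.311964
Θ = −S·e^{−qT}·φ(d₁)·σ/(2√T) − q·S·e^{−qT}·N(−d₁) + r·K·e^{−rT}·N(−d₂) = −1.236209 − 1.922504 + 0.722007 = -2.436706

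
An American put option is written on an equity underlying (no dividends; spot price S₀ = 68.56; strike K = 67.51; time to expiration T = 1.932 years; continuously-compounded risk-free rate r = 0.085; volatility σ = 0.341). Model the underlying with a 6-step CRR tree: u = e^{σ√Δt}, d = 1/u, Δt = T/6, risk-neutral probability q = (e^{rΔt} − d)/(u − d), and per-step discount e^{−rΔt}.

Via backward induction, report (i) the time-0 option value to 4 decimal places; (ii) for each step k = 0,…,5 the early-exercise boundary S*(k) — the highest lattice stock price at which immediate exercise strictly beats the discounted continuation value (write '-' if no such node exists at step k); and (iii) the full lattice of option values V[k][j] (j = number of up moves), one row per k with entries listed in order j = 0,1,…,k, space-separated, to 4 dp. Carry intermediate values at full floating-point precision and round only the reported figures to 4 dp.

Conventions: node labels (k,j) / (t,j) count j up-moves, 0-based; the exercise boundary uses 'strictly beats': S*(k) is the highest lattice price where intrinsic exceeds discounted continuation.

price = 8.0695
boundary = - - 46.5584 38.3674 46.5584 56.4982
tree:
8.0695
13.2485 3.7747
20.9516 6.9266 1.1007
29.1426 12.3242 2.3717 0.0000
35.8926 20.9516 5.1105 0.0000 0.0000
41.4551 29.1426 11.0118 0.0000 0.0000 0.0000
46.0389 35.8926 20.9516 0.0000 0.0000 0.0000 0.0000

Δt=0.32200, u=1.21349, d=0.82407, q=0.52303, disc=e^(-rΔt)=0.97300
k=6 terminal: V=max(K-S,0) → 46.0389 35.8926 20.9516 0.0000 0.0000 0.0000 0.0000
k=5: j=0 S=26.0549 intr=41.4551 cont=39.6324 V=41.4551[EX]; j=1 S=38.3674 intr=29.1426 cont=27.3199 V=29.1426[EX]; j=2 S=56.4982 intr=11.0118 cont=9.7235 V=11.0118[EX]; j=3 S=83.1969 intr=0.0000 cont=0.0000 V=0.0000[hold]; j=4 S=122.5123 intr=0.0000 cont=0.0000 V=0.0000[hold]; j=5 S=180.4064 intr=0.0000 cont=0.0000 V=0.0000[hold]  S*(5)=56.4982
k=4: j=0 S=31.6174 intr=35.8926 cont=34.0699 V=35.8926[EX]; j=1 S=46.5584 intr=20.9516 cont=19.1289 V=20.9516[EX]; j=2 S=68.5600 intr=0.0000 cont=5.1105 V=5.1105[hold]; j=3 S=100.9586 intr=0.0000 cont=0.0000 V=0.0000[hold]; j=4 S=148.6674 intr=0.0000 cont=0.0000 V=0.0000[hold]  S*(4)=46.5584
k=3: j=0 S=38.3674 intr=29.1426 cont=27.3199 V=29.1426[EX]; j=1 S=56.4982 intr=11.0118 cont=12.3242 V=12.3242[hold]; j=2 S=83.1969 intr=0.0000 cont=2.3717 V=2.3717[hold]; j=3 S=122.5123 intr=0.0000 cont=0.0000 V=0.0000[hold]  S*(3)=38.3674
k=2: j=0 S=46.5584 intr=20.9516 cont=19.7968 V=20.9516[EX]; j=1 S=68.5600 intr=0.0000 cont=6.9266 V=6.9266[hold]; j=2 S=100.9586 intr=0.0000 cont=1.1007 V=1.1007[hold]  S*(2)=46.5584
k=1: j=0 S=56.4982 intr=11.0118 cont=13.2485 V=13.2485[hold]; j=1 S=83.1969 intr=0.0000 cont=3.7747 V=3.7747[hold]  S*(1)=-
k=0: j=0 S=68.5600 intr=0.0000 cont=8.0695 V=8.0695[hold]  S*(0)=-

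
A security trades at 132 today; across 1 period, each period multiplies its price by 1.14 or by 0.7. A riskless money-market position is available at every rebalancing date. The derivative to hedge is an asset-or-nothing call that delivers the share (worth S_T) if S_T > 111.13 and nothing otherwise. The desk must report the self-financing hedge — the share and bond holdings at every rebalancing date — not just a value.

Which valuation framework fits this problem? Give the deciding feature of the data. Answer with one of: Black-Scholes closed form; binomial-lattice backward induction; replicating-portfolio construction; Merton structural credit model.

Key observation: the task asks for the hedge itself — share and bond holdings at every node of the 1-period tree on spot 132 with factors 1.14/0.7 — which is exactly what the replicating-portfolio construction produces.

framework: replicating-portfolio construction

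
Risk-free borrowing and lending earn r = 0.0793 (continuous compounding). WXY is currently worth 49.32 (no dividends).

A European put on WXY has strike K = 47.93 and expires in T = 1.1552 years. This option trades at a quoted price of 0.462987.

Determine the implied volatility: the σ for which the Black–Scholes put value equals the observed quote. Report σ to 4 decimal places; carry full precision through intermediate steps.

sigma = 0.1117

At σ = 0.1117 the Black–Scholes value reproduces the quote:
σ√T = 0.1117·√1.1552 = 0.120055
d₁ = (ln(S/K) + (r+σ²/2)T) / (σ√T) = (ln(49.32/47.93) + (0.0793+0.1117²/2)·1.1552) / 0.120055 = (0.028588 + 0.098814) / 0.120055 = 1.061194
d₂ = d₁ − σ√T = 1.061194 − 0.120055 = 0.941138
e^{−rT} = 0.912463
N(−d₁) = 0.144301,  N(−d₂) = 0.173317
V = K·e^{−rT}·N(−d₂) − S·N(−d₁) = 7.579907 − 7.116920 = 0.462987 (matching the quote); vega is positive throughout, so no other σ reproduces this price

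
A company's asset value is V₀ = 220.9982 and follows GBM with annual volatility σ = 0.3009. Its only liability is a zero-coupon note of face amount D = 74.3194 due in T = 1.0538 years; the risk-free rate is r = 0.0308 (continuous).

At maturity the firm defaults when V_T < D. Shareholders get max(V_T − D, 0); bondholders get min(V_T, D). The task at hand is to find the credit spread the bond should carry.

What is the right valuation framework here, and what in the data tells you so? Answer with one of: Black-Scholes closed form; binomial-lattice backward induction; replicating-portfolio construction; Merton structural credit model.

framework: Merton structural credit model

Key observation: with the firm-asset dynamics (V₀ = 220.9982) and a single zero-coupon liability of face 74.3194 given, debt value, spread, and default probability all derive from the option view of the balance sheet.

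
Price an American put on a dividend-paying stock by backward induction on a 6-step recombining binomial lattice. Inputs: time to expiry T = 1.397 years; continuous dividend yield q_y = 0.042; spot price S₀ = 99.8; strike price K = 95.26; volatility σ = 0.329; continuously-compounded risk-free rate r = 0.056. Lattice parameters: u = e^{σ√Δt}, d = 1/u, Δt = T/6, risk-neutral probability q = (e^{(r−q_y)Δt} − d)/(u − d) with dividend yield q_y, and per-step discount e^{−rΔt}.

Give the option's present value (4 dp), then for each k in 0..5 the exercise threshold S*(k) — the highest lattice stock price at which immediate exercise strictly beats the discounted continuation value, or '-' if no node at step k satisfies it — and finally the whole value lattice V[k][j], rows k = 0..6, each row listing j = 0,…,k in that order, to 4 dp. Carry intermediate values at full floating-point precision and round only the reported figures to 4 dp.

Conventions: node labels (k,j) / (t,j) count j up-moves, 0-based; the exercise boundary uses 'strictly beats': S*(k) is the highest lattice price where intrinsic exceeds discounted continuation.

params: Δt=0.23283 u=1.17205 d=0.85321 q=0.47064 e^(-rΔt)=0.98705
t_6 payoffs: 56.7600 42.3728 22.6092 0.0000 0.0000 0.0000 0.0000
t_5: node(5,0) S=45.1238 payoff=50.1362 vs cont=49.3413 → 50.1362 [stop]  node(5,1) S=61.9863 payoff=33.2737 vs cont=32.6429 → 33.2737 [stop]  node(5,2) S=85.1502 payoff=10.1098 vs cont=11.8135 → 11.8135 [wait]  node(5,3) S=116.9703 payoff=0.0000 vs cont=0.0000 → 0.0000 [wait]  node(5,4) S=160.6814 payoff=0.0000 vs cont=0.0000 → 0.0000 [wait]  node(5,5) S=220.7270 payoff=0.0000 vs cont=0.0000 → 0.0000 [wait]  ⇒ S*(5)=61.9863
t_4: node(4,0) S=52.8872 payoff=42.3728 vs cont=41.6535 → 42.3728 [stop]  node(4,1) S=72.6508 payoff=22.6092 vs cont=22.8736 → 22.8736 [wait]  node(4,2) S=99.8000 payoff=0.0000 vs cont=6.1726 → 6.1726 [wait]  node(4,3) S=137.0947 payoff=0.0000 vs cont=0.0000 → 0.0000 [wait]  node(4,4) S=188.3261 payoff=0.0000 vs cont=0.0000 → 0.0000 [wait]  ⇒ S*(4)=52.8872
t_3: node(3,0) S=61.9863 payoff=33.2737 vs cont=32.7658 → 33.2737 [stop]  node(3,1) S=85.1502 payoff=10.1098 vs cont=14.8190 → 14.8190 [wait]  node(3,2) S=116.9703 payoff=0.0000 vs cont=3.2252 → 3.2252 [wait]  node(3,3) S=160.6814 payoff=0.0000 vs cont=0.0000 → 0.0000 [wait]  ⇒ S*(3)=61.9863
t_2: node(2,0) S=72.6508 payoff=22.6092 vs cont=24.2698 → 24.2698 [wait]  node(2,1) S=99.8000 payoff=0.0000 vs cont=9.2413 → 9.2413 [wait]  node(2,2) S=137.0947 payoff=0.0000 vs cont=1.6852 → 1.6852 [wait]  ⇒ S*(2)=-
t_1: node(1,0) S=85.1502 payoff=10.1098 vs cont=16.9741 → 16.9741 [wait]  node(1,1) S=116.9703 payoff=0.0000 vs cont=5.6115 → 5.6115 [wait]  ⇒ S*(1)=-
t_0: node(0,0) S=99.8000 payoff=0.0000 vs cont=11.4758 → 11.4758 [wait]  ⇒ S*(0)=-

price = 11.4758
boundary = - - - 61.9863 52.8872 61.9863
tree:
11.4758
16.9741 5.6115
24.2698 9.2413 1.6852
33.2737 14.8190 3.2252 0.0000
42.3728 22.8736 6.1726 0.0000 0.0000
50.1362 33.2737 11.8135 0.0000 0.0000 0.0000
56.7600 42.3728 22.6092 0.0000 0.0000 0.0000 0.0000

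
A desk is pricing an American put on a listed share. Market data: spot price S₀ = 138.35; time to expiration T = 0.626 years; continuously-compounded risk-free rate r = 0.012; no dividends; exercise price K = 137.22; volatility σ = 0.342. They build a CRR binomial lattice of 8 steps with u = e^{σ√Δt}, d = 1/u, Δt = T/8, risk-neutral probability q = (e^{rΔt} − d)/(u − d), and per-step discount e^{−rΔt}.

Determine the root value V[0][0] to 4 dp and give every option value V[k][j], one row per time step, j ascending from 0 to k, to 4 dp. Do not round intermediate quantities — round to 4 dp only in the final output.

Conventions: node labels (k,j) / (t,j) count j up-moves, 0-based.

params: Δt=0.07825 u=1.10039 d=0.90877 q=0.48100 e^(-rΔt)=0.99906
t_8 payoffs: 72.8634 59.2927 42.8604 22.9630 0.0000 0.0000 0.0000 0.0000 0.0000
k=7: node(7,0) S=70.8176 payoff=66.4024 vs cont=66.2736 → 66.4024 [stop]  node(7,1) S=85.7508 payoff=51.4692 vs cont=51.3404 → 51.4692 [stop]  node(7,2) S=103.8328 payoff=33.3872 vs cont=33.2584 → 33.3872 [stop]  node(7,3) S=125.7277 payoff=11.4923 vs cont=11.9065 → 11.9065 [wait]  node(7,4) S=152.2395 payoff=0.0000 vs cont=0.0000 → 0.0000 [wait]  node(7,5) S=184.3418 payoff=0.0000 vs cont=0.0000 → 0.0000 [wait]  node(7,6) S=223.2134 payoff=0.0000 vs cont=0.0000 → 0.0000 [wait]  node(7,7) S=270.2818 payoff=0.0000 vs cont=0.0000 → 0.0000 [wait]
k=6: node(6,0) S=77.9273 payoff=59.2927 vs cont=59.1639 → 59.2927 [stop]  node(6,1) S=94.3596 payoff=42.8604 vs cont=42.7316 → 42.8604 [stop]  node(6,2) S=114.2570 payoff=22.9630 vs cont=23.0333 → 23.0333 [wait]  node(6,3) S=138.3500 payoff=0.0000 vs cont=6.1737 → 6.1737 [wait]  node(6,4) S=167.5235 payoff=0.0000 vs cont=0.0000 → 0.0000 [wait]  node(6,5) S=202.8486 payoff=0.0000 vs cont=0.0000 → 0.0000 [wait]  node(6,6) S=245.6227 payoff=0.0000 vs cont=0.0000 → 0.0000 [wait]
k=5: node(5,0) S=85.7508 payoff=51.4692 vs cont=51.3404 → 51.4692 [stop]  node(5,1) S=103.8328 payoff=33.3872 vs cont=33.2922 → 33.3872 [stop]  node(5,2) S=125.7277 payoff=11.4923 vs cont=14.9097 → 14.9097 [wait]  node(5,3) S=152.2395 payoff=0.0000 vs cont=3.2011 → 3.2011 [wait]  node(5,4) S=184.3418 payoff=0.0000 vs cont=0.0000 → 0.0000 [wait]  node(5,5) S=223.2134 payoff=0.0000 vs cont=0.0000 → 0.0000 [wait]
k=4: node(4,0) S=94.3596 payoff=42.8604 vs cont=42.7316 → 42.8604 [stop]  node(4,1) S=114.2570 payoff=22.9630 vs cont=24.4765 → 24.4765 [wait]  node(4,2) S=138.3500 payoff=0.0000 vs cont=9.2691 → 9.2691 [wait]  node(4,3) S=167.5235 payoff=0.0000 vs cont=1.6598 → 1.6598 [wait]  node(4,4) S=202.8486 payoff=0.0000 vs cont=0.0000 → 0.0000 [wait]
k=3: node(3,0) S=103.8328 payoff=33.3872 vs cont=33.9857 → 33.9857 [wait]  node(3,1) S=125.7277 payoff=11.4923 vs cont=17.1456 → 17.1456 [wait]  node(3,2) S=152.2395 payoff=0.0000 vs cont=5.6038 → 5.6038 [wait]  node(3,3) S=184.3418 payoff=0.0000 vs cont=0.8606 → 0.8606 [wait]
k=2: node(2,0) S=114.2570 payoff=22.9630 vs cont=25.8613 → 25.8613 [wait]  node(2,1) S=138.3500 payoff=0.0000 vs cont=11.5830 → 11.5830 [wait]  node(2,2) S=167.5235 payoff=0.0000 vs cont=3.3192 → 3.3192 [wait]
k=1: node(1,0) S=125.7277 payoff=11.4923 vs cont=18.9756 → 18.9756 [wait]  node(1,1) S=152.2395 payoff=0.0000 vs cont=7.6010 → 7.6010 [wait]
k=0: node(0,0) S=138.3500 payoff=0.0000 vs cont=13.4917 → 13.4917 [wait]

price = 13.4917
tree:
13.4917
18.9756 7.6010
25.8613 11.5830 3.3192
33.9857 17.1456 5.6038 0.8606
42.8604 24.4765 9.2691 1.6598 0.0000
51.4692 33.3872 14.9097 3.2011 0.0000 0.0000
59.2927 42.8604 23.0333 6.1737 0.0000 0.0000 0.0000
66.4024 51.4692 33.3872 11.9065 0.0000 0.0000 0.0000 0.0000
72.8634 59.2927 42.8604 22.9630 0.0000 0.0000 0.0000 0.0000 0.0000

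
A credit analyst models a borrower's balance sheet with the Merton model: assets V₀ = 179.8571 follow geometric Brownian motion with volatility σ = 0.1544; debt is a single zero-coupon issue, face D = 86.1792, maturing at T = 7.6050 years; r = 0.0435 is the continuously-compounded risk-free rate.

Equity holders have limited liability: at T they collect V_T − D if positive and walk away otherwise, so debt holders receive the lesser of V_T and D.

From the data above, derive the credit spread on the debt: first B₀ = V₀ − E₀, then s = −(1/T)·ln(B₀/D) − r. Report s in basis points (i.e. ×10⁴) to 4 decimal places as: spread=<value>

Work the structural quantities from V₀ = 179.8571 against face 86.1792:
d₁ = [ln(V₀/D) + (r + σ²/2)T] / (σ√T)
   = [ln(179.8571/86.1792) + (0.0435 + 0.5·0.1544²)·7.6050] / (0.1544·√7.6050)
   = [0.735734 + 0.421467] / 0.425791 = 2.717764
d₂ = d₁ − σ√T = 2.717764 − 0.425791 = 2.291972
N(d₁) = 0.996714,  N(d₂) = 0.989046,  e^(−rT) = 0.718336
E₀ = V₀·N(d₁) − D·e^(−rT)·N(d₂)
   = 179.8571·0.996714 − 86.1792·0.718336·0.989046 = 118.038494
B₀ = V₀ − E₀ = 179.8571 − 118.038494 = 61.818606
spread = −(1/T)·ln(B₀/D) − r = −(1/7.6050)·ln(61.818606/86.1792) − 0.0435 = 0.00018501
in basis points: 0.00018501 × 10⁴ = 1.8501 bp

spread=1.8501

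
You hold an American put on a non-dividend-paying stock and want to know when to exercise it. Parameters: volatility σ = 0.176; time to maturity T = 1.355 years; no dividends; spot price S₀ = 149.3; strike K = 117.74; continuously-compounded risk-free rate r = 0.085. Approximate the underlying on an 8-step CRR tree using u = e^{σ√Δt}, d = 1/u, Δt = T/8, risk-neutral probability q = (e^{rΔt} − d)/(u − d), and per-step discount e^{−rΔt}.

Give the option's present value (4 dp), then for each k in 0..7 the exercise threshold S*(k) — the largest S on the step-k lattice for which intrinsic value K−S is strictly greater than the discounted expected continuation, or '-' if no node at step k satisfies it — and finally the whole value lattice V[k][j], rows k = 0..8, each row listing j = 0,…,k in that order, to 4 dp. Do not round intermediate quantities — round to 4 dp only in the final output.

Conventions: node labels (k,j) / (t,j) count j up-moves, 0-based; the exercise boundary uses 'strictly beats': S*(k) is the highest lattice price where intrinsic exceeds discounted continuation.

price = 0.5512
boundary = - - - - - 103.9377 96.6754 103.9377
tree:
0.5512
1.1028 0.1687
2.1631 0.3684 0.0294
4.1426 0.7948 0.0713 0.0000
7.7026 1.6880 0.1729 0.0000 0.0000
13.8023 3.5120 0.4196 0.0000 0.0000 0.0000
21.0646 7.1051 1.0181 0.0000 0.0000 0.0000 0.0000
27.8195 13.8023 2.4704 0.0000 0.0000 0.0000 0.0000 0.0000
34.1025 21.0646 5.9944 0.0000 0.0000 0.0000 0.0000 0.0000 0.0000

Δt=0.16937, u=1.07512, d=0.93013, q=0.58191, disc=e^(-rΔt)=0.98571
k=8 terminal: V=max(K-S,0) → 34.1025 21.0646 5.9944 0.0000 0.0000 0.0000 0.0000 0.0000 0.0000
k=7: j=0 S=89.9205 intr=27.8195 cont=26.1366 V=27.8195[EX]; j=1 S=103.9377 intr=13.8023 cont=12.1193 V=13.8023[EX]; j=2 S=120.1401 intr=0.0000 cont=2.4704 V=2.4704[hold]; j=3 S=138.8681 intr=0.0000 cont=0.0000 V=0.0000[hold]; j=4 S=160.5156 intr=0.0000 cont=0.0000 V=0.0000[hold]; j=5 S=185.5375 intr=0.0000 cont=0.0000 V=0.0000[hold]; j=6 S=214.4600 intr=0.0000 cont=0.0000 V=0.0000[hold]; j=7 S=247.8911 intr=0.0000 cont=0.0000 V=0.0000[hold]  S*(7)=103.9377
k=6: j=0 S=96.6754 intr=21.0646 cont=19.3817 V=21.0646[EX]; j=1 S=111.7456 intr=5.9944 cont=7.1051 V=7.1051[hold]; j=2 S=129.1651 intr=0.0000 cont=1.0181 V=1.0181[hold]; j=3 S=149.3000 intr=0.0000 cont=0.0000 V=0.0000[hold]; j=4 S=172.5736 intr=0.0000 cont=0.0000 V=0.0000[hold]; j=5 S=199.4753 intr=0.0000 cont=0.0000 V=0.0000[hold]; j=6 S=230.5705 intr=0.0000 cont=0.0000 V=0.0000[hold]  S*(6)=96.6754
k=5: j=0 S=103.9377 intr=13.8023 cont=12.7564 V=13.8023[EX]; j=1 S=120.1401 intr=0.0000 cont=3.5120 V=3.5120[hold]; j=2 S=138.8681 intr=0.0000 cont=0.4196 V=0.4196[hold]; j=3 S=160.5156 intr=0.0000 cont=0.0000 V=0.0000[hold]; j=4 S=185.5375 intr=0.0000 cont=0.0000 V=0.0000[hold]; j=5 S=214.4600 intr=0.0000 cont=0.0000 V=0.0000[hold]  S*(5)=103.9377
k=4: j=0 S=111.7456 intr=5.9944 cont=7.7026 V=7.7026[hold]; j=1 S=129.1651 intr=0.0000 cont=1.6880 V=1.6880[hold]; j=2 S=149.3000 intr=0.0000 cont=0.1729 V=0.1729[hold]; j=3 S=172.5736 intr=0.0000 cont=0.0000 V=0.0000[hold]; j=4 S=199.4753 intr=0.0000 cont=0.0000 V=0.0000[hold]  S*(4)=-
k=3: j=0 S=120.1401 intr=0.0000 cont=4.1426 V=4.1426[hold]; j=1 S=138.8681 intr=0.0000 cont=0.7948 V=0.7948[hold]; j=2 S=160.5156 intr=0.0000 cont=0.0713 V=0.0713[hold]; j=3 S=185.5375 intr=0.0000 cont=0.0000 V=0.0000[hold]  S*(3)=-
k=2: j=0 S=129.1651 intr=0.0000 cont=2.1631 V=2.1631[hold]; j=1 S=149.3000 intr=0.0000 cont=0.3684 V=0.3684[hold]; j=2 S=172.5736 intr=0.0000 cont=0.0294 V=0.0294[hold]  S*(2)=-
k=1: j=0 S=138.8681 intr=0.0000 cont=1.1028 V=1.1028[hold]; j=1 S=160.5156 intr=0.0000 cont=0.1687 V=0.1687[hold]  S*(1)=-
k=0: j=0 S=149.3000 intr=0.0000 cont=0.5512 V=0.5512[hold]  S*(0)=-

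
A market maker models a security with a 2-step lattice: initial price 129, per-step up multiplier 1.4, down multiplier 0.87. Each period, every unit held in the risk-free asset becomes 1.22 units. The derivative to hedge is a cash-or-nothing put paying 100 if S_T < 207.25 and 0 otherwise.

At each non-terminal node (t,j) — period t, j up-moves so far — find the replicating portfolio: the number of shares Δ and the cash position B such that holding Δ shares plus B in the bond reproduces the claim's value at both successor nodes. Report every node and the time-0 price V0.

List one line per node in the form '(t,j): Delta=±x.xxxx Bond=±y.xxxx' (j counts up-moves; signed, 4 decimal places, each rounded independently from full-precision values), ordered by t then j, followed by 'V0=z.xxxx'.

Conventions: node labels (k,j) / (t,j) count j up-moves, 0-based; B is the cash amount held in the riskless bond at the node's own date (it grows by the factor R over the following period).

(0,0): Delta=-0.7917 Bond=140.0172
(1,0): Delta=0.0000 Bond=81.9672
(1,1): Delta=-1.0447 Bond=216.5172
V0=37.8864

Since d<R<u, set p* = (R−d)/(u−d) = 0.6604; price each node as the discounted p*-expectation of its children.
At maturity the claim pays: V(2,0)=100.0000, V(2,1)=100.0000, V(2,2)=0.0000
Node (1,0) S=112.2300: V=(p*·100.0000+(1−p*)·100.0000)/1.22=81.9672; Δ=(100.0000−100.0000)/(157.1220−97.6401)=0.0000; B=V−Δ·S=81.9672
Node (1,1) S=180.6000: V=(p*·0.0000+(1−p*)·100.0000)/1.22=27.8379; Δ=(0.0000−100.0000)/(252.8400−157.1220)=-1.0447; B=V−Δ·S=216.5172
Node (0,0) S=129.0000: V=(p*·27.8379+(1−p*)·81.9672)/1.22=37.8864; Δ=(27.8379−81.9672)/(180.6000−112.2300)=-0.7917; B=V−Δ·S=140.0172
Sanity check at the root: Δ(0,0)·S0 + B(0,0) reproduces V0 = 37.8864.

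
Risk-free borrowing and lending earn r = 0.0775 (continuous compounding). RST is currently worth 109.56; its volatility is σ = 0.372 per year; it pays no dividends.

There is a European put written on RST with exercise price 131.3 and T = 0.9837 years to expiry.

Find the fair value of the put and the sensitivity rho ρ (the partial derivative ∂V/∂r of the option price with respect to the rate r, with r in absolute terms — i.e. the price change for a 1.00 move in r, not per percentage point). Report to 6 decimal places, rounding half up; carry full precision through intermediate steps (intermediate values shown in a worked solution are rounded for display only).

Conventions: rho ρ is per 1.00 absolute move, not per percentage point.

price = 23.641404
ρ = -81.414205

σ√T = 0.372·√0.9837 = 0.368956
d₁ = (ln(S/K) + (r+σ²/2)T) / (σ√T) = (ln(109.56/131.3) + (0.0775+0.372²/2)·0.9837) / 0.368956 = (-0.181012 + 0.144301) / 0.368956 = -0.099501
d₂ = d₁ − σ√T = -0.099501 − 0.368956 = -0.468457
e^{−rT} = 0.926597
N(−d₁) = 0.539630,  N(−d₂) = 0.680271
Put price V = K·e^{−rT}·N(−d₂) − S·N(−d₁) = 82.763246 − 59.121842 = 23.641404
ρ = −K·T·e^{−rT}·N(−d₂) = -81.414205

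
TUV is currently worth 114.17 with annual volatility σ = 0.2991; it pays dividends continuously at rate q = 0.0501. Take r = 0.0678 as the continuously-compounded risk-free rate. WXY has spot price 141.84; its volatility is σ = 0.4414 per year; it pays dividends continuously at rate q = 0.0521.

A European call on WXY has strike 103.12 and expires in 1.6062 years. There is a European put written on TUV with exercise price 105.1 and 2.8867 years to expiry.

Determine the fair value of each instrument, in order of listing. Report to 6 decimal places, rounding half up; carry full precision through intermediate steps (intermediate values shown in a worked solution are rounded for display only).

price(WXY call K=103.12) = 47.875501
price(TUV put K=105.1) = 13.011096

[WXY call K=103.12]
σ√T = 0.4414·√1.6062 = 0.559412
d₁ = (ln(S/K) + (r−q+σ²/2)T) / (σ√T) = (ln(141.84/103.12) + (0.0678−0.0521+0.4414²/2)·1.6062) / 0.559412 = (0.318806 + 0.181688) / 0.559412 = 0.894679
d₂ = d₁ − σ√T = 0.894679 − 0.559412 = 0.335267
e^{−rT} = 0.896820
e^{−qT} = 0.919723
N(d₁) = 0.814521,  N(d₂) = 0.631288
price = S·e^{−qT}·N(d₁) − K·e^{−rT}·N(d₂) = 106.257061 − 58.381560 = 47.875501
[TUV put K=105.1]
σ√T = 0.2991·√2.8867 = 0.508180
d₁ = (ln(S/K) + (r−q+σ²/2)T) / (σ√T) = (ln(114.17/105.1) + (0.0678−0.0501+0.2991²/2)·2.8867) / 0.508180 = (0.082776 + 0.180218) / 0.508180 = 0.517522
d₂ = d₁ − σ√T = 0.517522 − 0.508180 = 0.009342
e^{−rT} = 0.822244
e^{−qT} = 0.865348
N(−d₁) = 0.302396,  N(−d₂) = 0.496273
price = K·e^{−rT}·N(−d₂) − S·e^{−qT}·N(−d₁) = 42.886834 − 29.875738 = 13.011096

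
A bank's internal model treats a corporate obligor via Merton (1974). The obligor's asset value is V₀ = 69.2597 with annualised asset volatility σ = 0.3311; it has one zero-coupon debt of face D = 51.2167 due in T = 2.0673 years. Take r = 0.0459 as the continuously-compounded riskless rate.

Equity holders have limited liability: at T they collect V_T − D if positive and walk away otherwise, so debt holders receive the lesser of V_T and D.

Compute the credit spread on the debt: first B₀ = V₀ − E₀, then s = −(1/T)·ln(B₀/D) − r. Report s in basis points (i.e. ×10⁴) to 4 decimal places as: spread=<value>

With assets at 69.2597 and a single debt payment of 51.2167 at 2.0673 years:
d₁ = [ln(V₀/D) + (r + σ²/2)T] / (σ√T)
   = [ln(69.2597/51.2167) + (0.0459 + 0.5·0.3311²)·2.0673] / (0.3311·√2.0673)
   = [0.301798 + 0.208205] / 0.476059 = 1.071301
d₂ = d₁ − σ√T = 1.071301 − 0.476059 = 0.595242
N(d₁) = 0.857983,  N(d₂) = 0.724159,  e^(−rT) = 0.909474
E₀ = V₀·N(d₁) − D·e^(−rT)·N(d₂)
   = 69.2597·0.857983 − 51.2167·0.909474·0.724159 = 25.692132
B₀ = V₀ − E₀ = 69.2597 − 25.692132 = 43.567568
spread = −(1/T)·ln(B₀/D) − r = −(1/2.0673)·ln(43.567568/51.2167) − 0.0459 = 0.03234342
in basis points: 0.03234342 × 10⁴ = 323.4342 bp

spread=323.4342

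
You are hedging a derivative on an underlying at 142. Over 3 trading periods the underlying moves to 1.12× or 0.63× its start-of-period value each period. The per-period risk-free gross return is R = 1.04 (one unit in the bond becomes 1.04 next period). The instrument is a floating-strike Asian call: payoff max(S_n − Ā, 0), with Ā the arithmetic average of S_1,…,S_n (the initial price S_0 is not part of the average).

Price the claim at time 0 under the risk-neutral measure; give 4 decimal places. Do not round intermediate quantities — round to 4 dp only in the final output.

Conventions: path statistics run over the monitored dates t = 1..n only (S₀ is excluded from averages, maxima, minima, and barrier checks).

price = 11.9125

Risk-neutral up-probability p* = (R−d)/(u−d) = (1.04−0.63)/(1.12−0.63) = 0.8367; the claim prices as the p*-weighted sum of path payoffs discounted by R^3.
Enumerate all 2^3 = 8 price paths (U = up ×1.12, D = down ×0.63); each path with k up-moves has probability p*^k·(1−p*)^(3−k).
DDD: Ā=60.4422, payoff=0.0000, prob=0.004352
UDD: Ā=107.4527, payoff=0.0000, prob=0.022304
DUD: Ā=84.2594, payoff=0.0000, prob=0.022304
UUD: Ā=149.7945, payoff=0.0000, prob=0.114306
DDU: Ā=69.6476, payoff=0.0000, prob=0.022304
UDU: Ā=123.8179, payoff=0.0000, prob=0.114306
DUU: Ā=100.6246, payoff=11.5940, prob=0.114306
UUU: Ā=178.8882, payoff=20.6116, prob=0.585819
Price = Σ prob·payoff / R^3 = 13.399921 / 1.124864 = 11.9125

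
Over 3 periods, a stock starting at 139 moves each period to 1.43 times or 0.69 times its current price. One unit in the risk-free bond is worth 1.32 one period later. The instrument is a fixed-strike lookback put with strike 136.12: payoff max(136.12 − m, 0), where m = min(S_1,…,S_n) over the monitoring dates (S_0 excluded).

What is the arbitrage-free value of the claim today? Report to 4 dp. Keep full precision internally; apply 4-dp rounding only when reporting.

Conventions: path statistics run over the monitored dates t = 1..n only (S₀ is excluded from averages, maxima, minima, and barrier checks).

Under the martingale measure an up-move has probability p* = 0.8514; value the claim as the probability-weighted average of per-path payoffs, discounted 3 periods at R = 1.32.
Enumerate all 2^3 = 8 price paths (U = up ×1.43, D = down ×0.69); each path with k up-moves has probability p*^k·(1−p*)^(3−k).
DDD: m=45.6628, payoff=90.4572, prob=0.003285
UDD: m=94.6344, payoff=41.4856, prob=0.018812
DUD: m=94.6344, payoff=41.4856, prob=0.018812
UUD: m=196.1264, payoff=0.0000, prob=0.107740
DDU: m=66.1779, payoff=69.9421, prob=0.018812
UDU: m=137.1513, payoff=0.0000, prob=0.107740
DUU: m=95.9100, payoff=40.2100, prob=0.107740
UUU: m=198.7700, payoff=0.0000, prob=0.617059
Price = Σ prob·payoff / R^3 = 7.505935 / 2.299968 = 3.2635

price = 3.2635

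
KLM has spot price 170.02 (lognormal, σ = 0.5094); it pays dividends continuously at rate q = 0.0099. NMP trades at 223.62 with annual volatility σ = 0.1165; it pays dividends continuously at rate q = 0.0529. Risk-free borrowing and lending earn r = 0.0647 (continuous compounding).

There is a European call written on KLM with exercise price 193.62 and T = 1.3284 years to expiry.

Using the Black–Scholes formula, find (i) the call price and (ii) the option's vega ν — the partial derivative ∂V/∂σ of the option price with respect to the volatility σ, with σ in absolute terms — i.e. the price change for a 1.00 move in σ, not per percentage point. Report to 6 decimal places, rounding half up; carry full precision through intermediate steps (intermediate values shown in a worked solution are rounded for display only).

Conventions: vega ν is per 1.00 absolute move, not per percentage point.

price = 35.131500
ν = 75.684630

σ√T = 0.5094·√1.3284 = 0.587115
d₁ = (ln(S/K) + (r−q+σ²/2)T) / (σ√T) = (ln(170.02/193.62) + (0.0647−0.0099+0.5094²/2)·1.3284) / 0.587115 = (-0.129981 + 0.245148) / 0.587115 = 0.196158
d₂ = d₁ − σ√T = 0.196158 − 0.587115 = -0.390958
e^{−rT} = 0.917642
e^{−qT} = 0.986935
N(d₁) = 0.577757,  N(d₂) = 0.347914
Call price V = S·e^{−qT}·N(d₁) − K·e^{−rT}·N(d₂) = 96.946789 − 61.815290 = 35.131500
φ(d₁) = (1/√(2π))·e^{−d₁²/2} = 0.391340
ν = S·e^{−qT}·φ(d₁)·√T = 75.684630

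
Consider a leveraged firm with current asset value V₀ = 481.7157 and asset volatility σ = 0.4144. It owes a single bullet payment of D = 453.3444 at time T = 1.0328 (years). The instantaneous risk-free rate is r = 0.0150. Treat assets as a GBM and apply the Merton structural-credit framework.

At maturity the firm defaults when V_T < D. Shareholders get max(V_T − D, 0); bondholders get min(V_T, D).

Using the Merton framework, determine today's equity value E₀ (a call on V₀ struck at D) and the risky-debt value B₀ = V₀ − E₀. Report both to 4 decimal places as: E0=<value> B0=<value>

E0=96.3065 B0=385.4092

Apply the equity-as-call identities (strike 453.3444, horizon 1.0328 years):
d₁ = [ln(V₀/D) + (r + σ²/2)T] / (σ√T)
   = [ln(481.7157/453.3444) + (0.0150 + 0.5·0.4144²)·1.0328] / (0.4144·√1.0328)
   = [0.060702 + 0.104172] / 0.421141 = 0.391493
d₂ = d₁ − σ√T = 0.391493 − 0.421141 = -0.029648
N(d₁) = 0.652284,  N(d₂) = 0.488174,  e^(−rT) = 0.984627
E₀ = V₀·N(d₁) − D·e^(−rT)·N(d₂)
   = 481.7157·0.652284 − 453.3444·0.984627·0.488174 = 96.306522
B₀ = V₀ − E₀ = 481.7157 − 96.306522 = 385.409178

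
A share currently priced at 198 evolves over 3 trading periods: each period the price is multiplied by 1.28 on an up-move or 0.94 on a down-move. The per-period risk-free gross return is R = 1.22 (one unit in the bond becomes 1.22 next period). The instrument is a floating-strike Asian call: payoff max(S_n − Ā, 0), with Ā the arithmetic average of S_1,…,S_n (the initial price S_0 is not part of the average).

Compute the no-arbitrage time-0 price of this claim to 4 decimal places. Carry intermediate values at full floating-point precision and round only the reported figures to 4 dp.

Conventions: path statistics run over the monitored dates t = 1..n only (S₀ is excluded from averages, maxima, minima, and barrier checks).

Risk-neutral up-probability p* = (R−d)/(u−d) = (1.22−0.94)/(1.28−0.94) = 0.8235; the claim prices as the p*-weighted sum of path payoffs discounted by R^3.
Enumerate all 2^3 = 8 price paths (U = up ×1.28, D = down ×0.94); each path with k up-moves has probability p*^k·(1−p*)^(3−k).
DDD: Ā=175.1761, payoff=0.0000, prob=0.005496
UDD: Ā=238.5377, payoff=0.0000, prob=0.025646
DUD: Ā=216.0977, payoff=7.8419, prob=0.025646
UUD: Ā=294.2607, payoff=10.6783, prob=0.119682
DDU: Ā=195.0041, payoff=28.9355, prob=0.025646
UDU: Ā=265.5375, payoff=39.4015, prob=0.119682
DUU: Ā=243.0975, payoff=61.8415, prob=0.119682
UUU: Ā=331.0264, payoff=84.2097, prob=0.558518
Price = Σ prob·payoff / R^3 = 61.370839 / 1.815848 = 33.7973

price = 33.7973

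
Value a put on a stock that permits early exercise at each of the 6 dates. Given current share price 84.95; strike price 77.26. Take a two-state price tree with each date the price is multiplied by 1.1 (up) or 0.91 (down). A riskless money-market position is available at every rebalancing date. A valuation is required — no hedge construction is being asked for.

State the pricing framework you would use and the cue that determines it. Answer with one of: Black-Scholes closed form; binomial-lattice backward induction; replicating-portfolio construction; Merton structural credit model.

framework: binomial-lattice backward induction

Key observation: early exercise of the strike-77.26 put must be checked at each of the 6 dates (spot 84.95), which forces a node-by-node comparison of intrinsic and continuation value backward from expiry.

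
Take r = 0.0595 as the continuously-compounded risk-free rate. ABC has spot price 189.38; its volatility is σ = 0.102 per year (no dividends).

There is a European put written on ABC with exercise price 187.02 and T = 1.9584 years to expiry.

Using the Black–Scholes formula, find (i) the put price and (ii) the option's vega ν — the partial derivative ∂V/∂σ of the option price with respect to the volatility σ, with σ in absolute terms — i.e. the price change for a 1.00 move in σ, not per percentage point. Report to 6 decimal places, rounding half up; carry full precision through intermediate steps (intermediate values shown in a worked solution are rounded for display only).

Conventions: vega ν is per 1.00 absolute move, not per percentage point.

σ√T = 0.102·√1.9584 = 0.142742
d₁ = (ln(S/K) + (r+σ²/2)T) / (σ√T) = (ln(189.38/187.02) + (0.0595+0.102²/2)·1.9584) / 0.142742 = (0.012540 + 0.126712) / 0.142742 = 0.975555
d₂ = d₁ − σ√T = 0.975555 − 0.142742 = 0.832814
e^{−rT} = 0.890008
N(−d₁) = 0.164642,  N(−d₂) = 0.202475
Put price V = K·e^{−rT}·N(−d₂) − S·N(−d₁) = 33.701815 − 31.179990 = 2.521825
φ(d₁) = (1/√(2π))·e^{−d₁²/2} = 0.247884
ν = S·φ(d₁)·√T = 65.695272

price = 2.521825
ν = 65.695272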